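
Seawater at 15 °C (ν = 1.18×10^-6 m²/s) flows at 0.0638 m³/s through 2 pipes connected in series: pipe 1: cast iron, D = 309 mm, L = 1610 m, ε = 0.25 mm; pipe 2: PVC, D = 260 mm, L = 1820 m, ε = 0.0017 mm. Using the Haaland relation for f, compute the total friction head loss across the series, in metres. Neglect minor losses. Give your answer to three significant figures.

H ≈ 11.4 m

Pipe 1: V = 0.8508 m/s, Re = 2.23×10^5, ε/D = 8.09×10^-4, f = 0.01998, h_1 = f(L/D)V²/2g = 3.841 m
Pipe 2: V = 1.202 m/s, Re = 2.65×10^5, ε/D = 6.54×10^-6, f = 0.01473, h_2 = f(L/D)V²/2g = 7.590 m
Series → Q common, losses add: H = Σh = 11.43 m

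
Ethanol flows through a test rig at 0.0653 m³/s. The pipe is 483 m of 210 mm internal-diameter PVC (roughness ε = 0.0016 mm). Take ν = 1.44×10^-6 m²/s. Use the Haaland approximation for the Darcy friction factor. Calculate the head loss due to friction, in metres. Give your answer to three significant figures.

V = 4Q/(πD²) = 4·0.0653/(π·0.210²) = 1.885 m/s
Re = VD/ν = 1.885·0.210/1.44×10^-6 = 2.75×10^5 → turbulent
ε/D = 0.0016/210 = 7.62×10^-6
Haaland: f = 0.01464
h_f = f(L/D)V²/(2g) = 0.01464·(483/0.210)·1.885²/(2·9.81) = 6.099 m

h_f ≈ 6.10 m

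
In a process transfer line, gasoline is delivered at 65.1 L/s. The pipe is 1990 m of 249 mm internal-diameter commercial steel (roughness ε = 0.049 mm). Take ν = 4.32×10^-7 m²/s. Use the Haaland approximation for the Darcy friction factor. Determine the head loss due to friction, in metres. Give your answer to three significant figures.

h_f ≈ 10.8 m

V = 4Q/(πD²) = 4·0.0651/(π·0.249²) = 1.337 m/s
Re = VD/ν = 1.337·0.249/4.32×10^-7 = 7.71×10^5 → turbulent
ε/D = 0.049/249 = 1.97×10^-4
Haaland: f = 0.01478
h_f = f(L/D)V²/(2g) = 0.01478·(1990/0.249)·1.337²/(2·9.81) = 10.76 m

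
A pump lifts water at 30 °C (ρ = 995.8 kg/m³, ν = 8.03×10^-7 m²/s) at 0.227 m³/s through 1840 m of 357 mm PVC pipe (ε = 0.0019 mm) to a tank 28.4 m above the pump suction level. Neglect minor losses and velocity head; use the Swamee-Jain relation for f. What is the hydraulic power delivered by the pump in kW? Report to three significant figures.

V = 4Q/(πD²) = 2.268 m/s; Re = 1.01×10^6; ε/D = 5.32×10^-6; f = 0.01172
h_f = f(L/D)V²/2g = 15.84 m
Total head H = z + h_f = 28.4 + 15.84 = 44.24 m
P_hyd = ρgQH = 995.8·9.81·0.227·44.24 = 98.10 kW

P_hyd ≈ 98.1 kW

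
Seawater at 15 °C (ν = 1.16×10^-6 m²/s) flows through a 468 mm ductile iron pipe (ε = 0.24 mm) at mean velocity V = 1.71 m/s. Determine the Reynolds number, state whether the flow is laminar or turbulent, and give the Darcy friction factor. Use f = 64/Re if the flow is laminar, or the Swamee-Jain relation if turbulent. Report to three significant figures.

Re = VD/ν = 1.710·0.468/1.16×10^-6 = 6.90×10^5
Re > 4000 → turbulent; ε/D = 5.13×10^-4
Swamee-Jain: f = 0.01761

Re ≈ 6.90×10^5; turbulent; f ≈ 0.0176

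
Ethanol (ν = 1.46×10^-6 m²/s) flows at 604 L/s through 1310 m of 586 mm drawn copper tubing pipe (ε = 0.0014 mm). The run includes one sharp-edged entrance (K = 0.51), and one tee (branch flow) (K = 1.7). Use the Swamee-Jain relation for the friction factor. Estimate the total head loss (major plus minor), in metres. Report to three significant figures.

H_L ≈ 7.35 m

V = 4Q/(πD²) = 2.240 m/s; V²/2g = 0.2556 m
Re = 8.99×10^5, ε/D = 2.39×10^-6 → f = 0.01187 (Swamee-Jain)
Major: h_f = f(L/D)·V²/2g = 0.01187·2235·0.2556 = 6.786 m
Minor: ΣK = 2.21; h_m = ΣK·V²/2g = 0.5649 m
Total H_L = 6.786 + 0.5649 = 7.351 m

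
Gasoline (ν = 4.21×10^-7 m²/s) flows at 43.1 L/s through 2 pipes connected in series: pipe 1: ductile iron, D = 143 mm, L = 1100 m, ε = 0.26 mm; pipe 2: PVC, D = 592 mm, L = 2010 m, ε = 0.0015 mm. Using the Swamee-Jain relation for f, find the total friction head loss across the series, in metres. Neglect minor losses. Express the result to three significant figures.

H ≈ 65.4 m

Pipe 1: V = 2.684 m/s, Re = 9.12×10^5, ε/D = 0.00182, f = 0.02314, h_1 = f(L/D)V²/2g = 65.33 m
Pipe 2: V = 0.1566 m/s, Re = 2.20×10^5, ε/D = 2.53×10^-6, f = 0.01527, h_2 = f(L/D)V²/2g = 0.06479 m
Series → Q common, losses add: H = Σh = 65.39 m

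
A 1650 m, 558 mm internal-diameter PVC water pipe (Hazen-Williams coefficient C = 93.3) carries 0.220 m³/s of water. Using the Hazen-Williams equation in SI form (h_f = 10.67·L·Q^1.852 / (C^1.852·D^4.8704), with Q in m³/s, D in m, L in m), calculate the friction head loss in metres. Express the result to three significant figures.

h_f = 10.67·1650·0.220^1.852 / (93.3^1.852·0.558^4.8704) = 4.108 m

h_f ≈ 4.11 m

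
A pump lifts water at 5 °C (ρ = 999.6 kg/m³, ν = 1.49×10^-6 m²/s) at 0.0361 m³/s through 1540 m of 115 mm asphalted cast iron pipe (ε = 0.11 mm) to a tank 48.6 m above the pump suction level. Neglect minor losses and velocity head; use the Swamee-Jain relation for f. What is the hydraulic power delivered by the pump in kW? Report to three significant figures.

V = 4Q/(πD²) = 3.476 m/s; Re = 2.68×10^5; ε/D = 9.57×10^-4; f = 0.02068
h_f = f(L/D)V²/2g = 170.5 m
Total head H = z + h_f = 48.6 + 170.5 = 219.1 m
P_hyd = ρgQH = 999.6·9.81·0.0361·219.1 = 77.55 kW

P_hyd ≈ 77.5 kW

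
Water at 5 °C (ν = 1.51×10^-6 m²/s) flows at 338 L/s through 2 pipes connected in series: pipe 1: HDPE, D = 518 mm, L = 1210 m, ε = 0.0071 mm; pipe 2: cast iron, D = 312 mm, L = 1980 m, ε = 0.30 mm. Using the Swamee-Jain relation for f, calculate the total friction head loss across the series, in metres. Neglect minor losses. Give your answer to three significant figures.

H ≈ 130 m

Pipe 1: V = 1.604 m/s, Re = 5.50×10^5, ε/D = 1.37×10^-5, f = 0.01310, h_1 = f(L/D)V²/2g = 4.012 m
Pipe 2: V = 4.421 m/s, Re = 9.13×10^5, ε/D = 9.62×10^-4, f = 0.01989, h_2 = f(L/D)V²/2g = 125.7 m
Series → Q common, losses add: H = Σh = 129.7 m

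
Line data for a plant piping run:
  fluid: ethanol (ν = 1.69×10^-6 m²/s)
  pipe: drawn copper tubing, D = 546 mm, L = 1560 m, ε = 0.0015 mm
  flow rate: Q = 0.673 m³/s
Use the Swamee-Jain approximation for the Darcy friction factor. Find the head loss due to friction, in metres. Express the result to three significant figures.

h_f ≈ 14.2 m

V = 4Q/(πD²) = 4·0.673/(π·0.546²) = 2.874 m/s
Re = VD/ν = 2.874·0.546/1.69×10^-6 = 9.29×10^5 → turbulent
ε/D = 0.0015/546 = 2.75×10^-6
Swamee-Jain: f = 0.01182
h_f = f(L/D)V²/(2g) = 0.01182·(1560/0.546)·2.874²/(2·9.81) = 14.22 m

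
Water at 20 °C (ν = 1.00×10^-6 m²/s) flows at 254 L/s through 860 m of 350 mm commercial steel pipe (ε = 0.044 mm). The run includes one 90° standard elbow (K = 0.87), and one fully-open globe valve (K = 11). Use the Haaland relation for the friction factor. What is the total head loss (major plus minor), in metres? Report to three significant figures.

H_L ≈ 16.2 m

V = 4Q/(πD²) = 2.640 m/s; V²/2g = 0.3552 m
Re = 9.24×10^5, ε/D = 1.26×10^-4 → f = 0.01377 (Haaland)
Major: h_f = f(L/D)·V²/2g = 0.01377·2457·0.3552 = 12.02 m
Minor: ΣK = 11.9; h_m = ΣK·V²/2g = 4.217 m
Total H_L = 12.02 + 4.217 = 16.23 m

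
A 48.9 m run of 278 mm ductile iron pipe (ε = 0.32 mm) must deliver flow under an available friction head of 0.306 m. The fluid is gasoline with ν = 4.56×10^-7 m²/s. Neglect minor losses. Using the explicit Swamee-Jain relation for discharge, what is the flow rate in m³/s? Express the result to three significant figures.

Q ≈ 0.0780 m³/s

Swamee-Jain (Type II): Q = -0.965·√(gD⁵h_f/L)·ln[ε/(3.7D) + √(3.17ν²L/(gD³h_f))]
√(gD⁵h_f/L) = √(9.81·0.278⁵·0.306/48.9) = 0.01010
ε/(3.7D) = 3.11×10^-4; √(3.17ν²L/(gD³h_f)) = 2.24×10^-5
Q = -0.965·0.01010·ln(3.335×10^-4) = 0.07800 m³/s
Check: V = 1.29 m/s, Re = 7.83×10^5, f = 0.02077, h_f = 0.308 m ≈ 0.306 m ✓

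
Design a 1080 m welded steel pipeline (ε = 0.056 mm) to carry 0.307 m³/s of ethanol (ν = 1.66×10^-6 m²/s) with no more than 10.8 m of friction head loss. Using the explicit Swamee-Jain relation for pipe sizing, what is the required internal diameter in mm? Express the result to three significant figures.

Swamee-Jain (Type III): D = 0.66·[ε^1.25·(LQ²/(gh_f))^4.75 + ν·Q^9.4·(L/(gh_f))^5.2]^0.04
LQ²/(gh_f) = 0.9607; L/(gh_f) = 10.19
Term 1 = ε^1.25·(…)^4.75 = 4.01×10^-6; Term 2 = ν·Q^9.4·(…)^5.2 = 4.39×10^-6
D = 0.66·(4.01×10^-6 + 4.39×10^-6)^0.04 = 0.4135 m = 414 mm
Check: V = 2.29 m/s, Re = 5.69×10^5, f = 0.01467, h_f = 10.2 m ≈ 10.8 m ✓

D ≈ 414 mm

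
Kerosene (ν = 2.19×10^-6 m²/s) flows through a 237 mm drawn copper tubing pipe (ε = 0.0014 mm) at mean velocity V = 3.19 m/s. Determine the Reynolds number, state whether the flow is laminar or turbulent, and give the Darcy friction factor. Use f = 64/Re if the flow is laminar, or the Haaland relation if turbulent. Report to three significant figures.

Re = VD/ν = 3.190·0.237/2.19×10^-6 = 3.45×10^5
Re > 4000 → turbulent; ε/D = 5.91×10^-6
Haaland: f = 0.01402

Re ≈ 3.45×10^5; turbulent; f ≈ 0.0140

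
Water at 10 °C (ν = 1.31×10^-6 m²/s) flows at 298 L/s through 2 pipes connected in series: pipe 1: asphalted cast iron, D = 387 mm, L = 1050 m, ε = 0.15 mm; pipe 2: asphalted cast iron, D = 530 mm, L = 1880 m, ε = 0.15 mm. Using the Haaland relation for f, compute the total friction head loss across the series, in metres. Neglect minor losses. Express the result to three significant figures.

Pipe 1: V = 2.533 m/s, Re = 7.48×10^5, ε/D = 3.88×10^-4, f = 0.01651, h_1 = f(L/D)V²/2g = 14.65 m
Pipe 2: V = 1.351 m/s, Re = 5.46×10^5, ε/D = 2.83×10^-4, f = 0.01592, h_2 = f(L/D)V²/2g = 5.253 m
Series → Q common, losses add: H = Σh = 19.91 m

H ≈ 19.9 m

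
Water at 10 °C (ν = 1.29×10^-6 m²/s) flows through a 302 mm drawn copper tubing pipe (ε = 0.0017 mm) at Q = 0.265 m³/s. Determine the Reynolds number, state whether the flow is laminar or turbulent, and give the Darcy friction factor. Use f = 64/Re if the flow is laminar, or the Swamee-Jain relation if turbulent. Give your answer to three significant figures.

V = 4Q/(πD²) = 3.699 m/s
Re = VD/ν = 3.699·0.302/1.29×10^-6 = 8.66×10^5
Re > 4000 → turbulent; ε/D = 5.63×10^-6
Swamee-Jain: f = 0.01202

Re ≈ 8.66×10^5; turbulent; f ≈ 0.0120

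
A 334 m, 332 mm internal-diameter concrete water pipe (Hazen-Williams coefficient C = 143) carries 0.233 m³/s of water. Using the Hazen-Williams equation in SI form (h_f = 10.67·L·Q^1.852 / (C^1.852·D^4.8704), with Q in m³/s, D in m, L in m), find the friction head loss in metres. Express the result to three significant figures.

h_f ≈ 5.26 m

h_f = 10.67·334·0.233^1.852 / (143^1.852·0.332^4.8704) = 5.258 m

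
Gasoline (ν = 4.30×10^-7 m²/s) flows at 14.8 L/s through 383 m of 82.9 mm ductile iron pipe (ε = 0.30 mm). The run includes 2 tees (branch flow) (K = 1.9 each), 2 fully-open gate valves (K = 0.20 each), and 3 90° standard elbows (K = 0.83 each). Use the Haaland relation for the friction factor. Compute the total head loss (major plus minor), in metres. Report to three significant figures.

V = 4Q/(πD²) = 2.742 m/s; V²/2g = 0.3832 m
Re = 5.29×10^5, ε/D = 0.00362 → f = 0.02786 (Haaland)
Major: h_f = f(L/D)·V²/2g = 0.02786·4620·0.3832 = 49.32 m
Minor: ΣK = 6.69; h_m = ΣK·V²/2g = 2.564 m
Total H_L = 49.32 + 2.564 = 51.89 m

H_L ≈ 51.9 m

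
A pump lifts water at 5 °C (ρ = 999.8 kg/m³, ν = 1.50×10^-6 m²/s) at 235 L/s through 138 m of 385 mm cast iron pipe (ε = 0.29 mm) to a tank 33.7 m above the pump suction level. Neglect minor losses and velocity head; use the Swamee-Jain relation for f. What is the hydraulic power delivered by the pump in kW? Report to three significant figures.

P_hyd ≈ 81.0 kW

V = 4Q/(πD²) = 2.019 m/s; Re = 5.18×10^5; ε/D = 7.53×10^-4; f = 0.01917
h_f = f(L/D)V²/2g = 1.427 m
Total head H = z + h_f = 33.7 + 1.427 = 35.13 m
P_hyd = ρgQH = 999.8·9.81·0.235·35.13 = 80.96 kW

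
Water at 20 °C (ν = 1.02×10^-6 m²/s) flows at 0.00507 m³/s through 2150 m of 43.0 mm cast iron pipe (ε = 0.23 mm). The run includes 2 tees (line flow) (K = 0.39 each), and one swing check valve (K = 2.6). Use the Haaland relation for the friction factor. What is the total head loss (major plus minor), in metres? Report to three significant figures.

V = 4Q/(πD²) = 3.491 m/s; V²/2g = 0.6212 m
Re = 1.47×10^5, ε/D = 0.00535 → f = 0.03162 (Haaland)
Major: h_f = f(L/D)·V²/2g = 0.03162·50000·0.6212 = 982.1 m
Minor: ΣK = 3.38; h_m = ΣK·V²/2g = 2.100 m
Total H_L = 982.1 + 2.100 = 984.2 m

H_L ≈ 984 m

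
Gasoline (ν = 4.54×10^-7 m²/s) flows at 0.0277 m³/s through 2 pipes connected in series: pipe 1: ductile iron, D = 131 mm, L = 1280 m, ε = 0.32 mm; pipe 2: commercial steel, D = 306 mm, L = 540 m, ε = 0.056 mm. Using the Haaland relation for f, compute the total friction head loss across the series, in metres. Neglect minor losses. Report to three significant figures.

Pipe 1: V = 2.055 m/s, Re = 5.93×10^5, ε/D = 0.00244, f = 0.02500, h_1 = f(L/D)V²/2g = 52.59 m
Pipe 2: V = 0.3767 m/s, Re = 2.54×10^5, ε/D = 1.83×10^-4, f = 0.01625, h_2 = f(L/D)V²/2g = 0.2073 m
Series → Q common, losses add: H = Σh = 52.80 m

H ≈ 52.8 m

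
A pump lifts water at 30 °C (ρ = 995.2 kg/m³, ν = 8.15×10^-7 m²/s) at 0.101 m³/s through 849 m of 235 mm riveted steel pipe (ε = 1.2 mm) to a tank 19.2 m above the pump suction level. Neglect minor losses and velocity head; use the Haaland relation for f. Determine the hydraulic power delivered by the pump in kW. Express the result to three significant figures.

P_hyd ≈ 49.2 kW

V = 4Q/(πD²) = 2.329 m/s; Re = 6.71×10^5; ε/D = 0.00511; f = 0.03075
h_f = f(L/D)V²/2g = 30.70 m
Total head H = z + h_f = 19.2 + 30.70 = 49.90 m
P_hyd = ρgQH = 995.2·9.81·0.101·49.90 = 49.21 kW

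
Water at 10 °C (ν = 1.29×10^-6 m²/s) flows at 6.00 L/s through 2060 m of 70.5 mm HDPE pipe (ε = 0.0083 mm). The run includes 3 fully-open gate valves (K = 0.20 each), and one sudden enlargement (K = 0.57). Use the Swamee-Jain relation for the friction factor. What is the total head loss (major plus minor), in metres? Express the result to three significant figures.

H_L ≈ 67.5 m

V = 4Q/(πD²) = 1.537 m/s; V²/2g = 0.1204 m
Re = 8.40×10^4, ε/D = 1.18×10^-4 → f = 0.01916 (Swamee-Jain)
Major: h_f = f(L/D)·V²/2g = 0.01916·29220·0.1204 = 67.41 m
Minor: ΣK = 1.17; h_m = ΣK·V²/2g = 0.1409 m
Total H_L = 67.41 + 0.1409 = 67.55 m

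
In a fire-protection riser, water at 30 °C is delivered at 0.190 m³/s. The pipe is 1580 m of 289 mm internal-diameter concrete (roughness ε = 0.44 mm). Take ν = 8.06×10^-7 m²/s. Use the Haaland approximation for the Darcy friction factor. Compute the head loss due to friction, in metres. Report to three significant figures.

h_f ≈ 51.5 m

V = 4Q/(πD²) = 4·0.190/(π·0.289²) = 2.896 m/s
Re = VD/ν = 2.896·0.289/8.06×10^-7 = 1.04×10^6 → turbulent
ε/D = 0.44/289 = 0.00152
Haaland: f = 0.02204
h_f = f(L/D)V²/(2g) = 0.02204·(1580/0.289)·2.896²/(2·9.81) = 51.53 m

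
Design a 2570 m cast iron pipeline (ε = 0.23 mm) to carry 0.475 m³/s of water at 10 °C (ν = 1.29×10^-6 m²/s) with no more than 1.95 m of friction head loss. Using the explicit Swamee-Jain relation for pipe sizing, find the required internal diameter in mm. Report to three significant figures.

D ≈ 842 mm

Swamee-Jain (Type III): D = 0.66·[ε^1.25·(LQ²/(gh_f))^4.75 + ν·Q^9.4·(L/(gh_f))^5.2]^0.04
LQ²/(gh_f) = 30.31; L/(gh_f) = 134.3
Term 1 = ε^1.25·(…)^4.75 = 309; Term 2 = ν·Q^9.4·(…)^5.2 = 138
D = 0.66·(309 + 138)^0.04 = 0.8424 m = 842 mm
Check: V = 0.852 m/s, Re = 5.57×10^5, f = 0.01603, h_f = 1.81 m ≈ 1.95 m ✓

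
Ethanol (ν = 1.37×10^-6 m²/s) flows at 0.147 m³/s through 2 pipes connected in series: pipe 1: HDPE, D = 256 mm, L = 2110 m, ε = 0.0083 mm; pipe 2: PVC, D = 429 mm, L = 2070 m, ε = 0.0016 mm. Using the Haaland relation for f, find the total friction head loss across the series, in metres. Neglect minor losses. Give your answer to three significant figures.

Pipe 1: V = 2.856 m/s, Re = 5.34×10^5, ε/D = 3.24×10^-5, f = 0.01332, h_1 = f(L/D)V²/2g = 45.64 m
Pipe 2: V = 1.017 m/s, Re = 3.18×10^5, ε/D = 3.73×10^-6, f = 0.01421, h_2 = f(L/D)V²/2g = 3.615 m
Series → Q common, losses add: H = Σh = 49.26 m

H ≈ 49.3 m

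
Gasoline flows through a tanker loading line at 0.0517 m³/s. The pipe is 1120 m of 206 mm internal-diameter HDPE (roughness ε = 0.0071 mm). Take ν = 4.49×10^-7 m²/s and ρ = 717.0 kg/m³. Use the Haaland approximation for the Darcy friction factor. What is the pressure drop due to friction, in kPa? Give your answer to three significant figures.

Δp ≈ 60.0 kPa

V = 4Q/(πD²) = 4·0.0517/(π·0.206²) = 1.551 m/s
Re = VD/ν = 1.551·0.206/4.49×10^-7 = 7.12×10^5 → turbulent
ε/D = 0.0071/206 = 3.45×10^-5
Haaland: f = 0.01280
h_f = f(L/D)V²/(2g) = 0.01280·(1120/0.206)·1.551²/(2·9.81) = 8.536 m
Δp = ρg·h_f = 717.0·9.81·8.536 = 60.04 kPa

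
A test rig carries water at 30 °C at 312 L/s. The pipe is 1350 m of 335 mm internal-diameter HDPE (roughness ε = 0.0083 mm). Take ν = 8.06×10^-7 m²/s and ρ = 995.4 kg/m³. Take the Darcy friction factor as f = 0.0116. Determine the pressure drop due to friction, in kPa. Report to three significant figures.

V = 4Q/(πD²) = 4·0.312/(π·0.335²) = 3.540 m/s
h_f = f(L/D)V²/(2g) = 0.01160·(1350/0.335)·3.540²/(2·9.81) = 29.85 m
Δp = ρg·h_f = 995.4·9.81·29.85 = 291.5 kPa

Δp ≈ 292 kPa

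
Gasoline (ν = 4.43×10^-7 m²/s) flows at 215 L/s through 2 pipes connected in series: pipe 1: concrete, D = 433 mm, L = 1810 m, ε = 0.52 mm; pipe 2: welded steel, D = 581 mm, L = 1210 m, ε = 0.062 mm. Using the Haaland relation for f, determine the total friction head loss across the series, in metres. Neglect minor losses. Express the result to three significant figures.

Pipe 1: V = 1.460 m/s, Re = 1.43×10^6, ε/D = 0.00120, f = 0.02075, h_1 = f(L/D)V²/2g = 9.423 m
Pipe 2: V = 0.8110 m/s, Re = 1.06×10^6, ε/D = 1.07×10^-4, f = 0.01336, h_2 = f(L/D)V²/2g = 0.9327 m
Series → Q common, losses add: H = Σh = 10.36 m

H ≈ 10.4 m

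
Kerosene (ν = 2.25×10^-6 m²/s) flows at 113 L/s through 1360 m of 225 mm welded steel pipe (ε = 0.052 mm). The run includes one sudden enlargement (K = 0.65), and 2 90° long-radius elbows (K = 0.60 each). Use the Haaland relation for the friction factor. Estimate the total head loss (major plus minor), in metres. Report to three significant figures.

V = 4Q/(πD²) = 2.842 m/s; V²/2g = 0.4117 m
Re = 2.84×10^5, ε/D = 2.31×10^-4 → f = 0.01639 (Haaland)
Major: h_f = f(L/D)·V²/2g = 0.01639·6044·0.4117 = 40.79 m
Minor: ΣK = 1.85; h_m = ΣK·V²/2g = 0.7616 m
Total H_L = 40.79 + 0.7616 = 41.55 m

H_L ≈ 41.6 m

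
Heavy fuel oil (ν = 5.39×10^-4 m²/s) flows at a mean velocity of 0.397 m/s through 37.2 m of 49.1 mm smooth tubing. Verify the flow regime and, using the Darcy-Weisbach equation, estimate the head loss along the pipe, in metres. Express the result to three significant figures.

Re = VD/ν = 0.397·0.04910/5.39×10^-4 = 36.2 → laminar (Re < 2300)
f = 64/Re = 1.770
h_f = f(L/D)V²/(2g) = 1.770·(37.2/0.04910)·0.397²/(2·9.81) = 10.77 m

h_f ≈ 10.8 m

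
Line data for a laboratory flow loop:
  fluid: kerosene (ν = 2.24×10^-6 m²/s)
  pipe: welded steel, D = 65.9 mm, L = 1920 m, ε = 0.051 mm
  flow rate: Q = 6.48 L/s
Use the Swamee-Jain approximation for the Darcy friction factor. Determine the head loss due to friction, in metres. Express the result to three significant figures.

V = 4Q/(πD²) = 4·0.00648/(π·0.0659²) = 1.900 m/s
Re = VD/ν = 1.900·0.0659/2.24×10^-6 = 5.59×10^4 → turbulent
ε/D = 0.051/65.9 = 7.74×10^-4
Swamee-Jain: f = 0.02313
h_f = f(L/D)V²/(2g) = 0.02313·(1920/0.0659)·1.900²/(2·9.81) = 124.0 m

h_f ≈ 124 m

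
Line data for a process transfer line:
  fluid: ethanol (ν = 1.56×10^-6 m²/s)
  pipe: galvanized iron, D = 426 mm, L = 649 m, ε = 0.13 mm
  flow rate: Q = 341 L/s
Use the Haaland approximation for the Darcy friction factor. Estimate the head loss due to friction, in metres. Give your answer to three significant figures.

V = 4Q/(πD²) = 4·0.341/(π·0.426²) = 2.392 m/s
Re = VD/ν = 2.392·0.426/1.56×10^-6 = 6.53×10^5 → turbulent
ε/D = 0.13/426 = 3.05×10^-4
Haaland: f = 0.01595
h_f = f(L/D)V²/(2g) = 0.01595·(649/0.426)·2.392²/(2·9.81) = 7.088 m

h_f ≈ 7.09 m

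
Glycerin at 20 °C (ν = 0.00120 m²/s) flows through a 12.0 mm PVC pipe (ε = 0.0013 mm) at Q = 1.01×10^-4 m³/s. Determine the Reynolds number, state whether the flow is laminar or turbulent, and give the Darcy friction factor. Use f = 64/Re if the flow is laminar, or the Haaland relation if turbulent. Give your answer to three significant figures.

Re ≈ 8.93; laminar; f = 64/Re ≈ 7.17

V = 4Q/(πD²) = 0.8930 m/s
Re = VD/ν = 0.8930·0.0120/0.00120 = 8.93
Re < 2300 → laminar → f = 64/Re = 7.167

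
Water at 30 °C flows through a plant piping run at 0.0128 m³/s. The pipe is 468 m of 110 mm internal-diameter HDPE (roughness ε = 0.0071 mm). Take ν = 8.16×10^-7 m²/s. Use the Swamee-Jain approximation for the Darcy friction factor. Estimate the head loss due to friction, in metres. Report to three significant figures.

V = 4Q/(πD²) = 4·0.0128/(π·0.110²) = 1.347 m/s
Re = VD/ν = 1.347·0.110/8.16×10^-7 = 1.82×10^5 → turbulent
ε/D = 0.0071/110 = 6.45×10^-5
Swamee-Jain: f = 0.01637
h_f = f(L/D)V²/(2g) = 0.01637·(468/0.110)·1.347²/(2·9.81) = 6.439 m

h_f ≈ 6.44 m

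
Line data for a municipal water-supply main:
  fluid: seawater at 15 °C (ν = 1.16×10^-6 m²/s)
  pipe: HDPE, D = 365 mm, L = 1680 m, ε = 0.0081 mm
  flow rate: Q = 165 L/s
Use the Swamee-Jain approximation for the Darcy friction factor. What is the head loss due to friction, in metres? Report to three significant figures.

V = 4Q/(πD²) = 4·0.165/(π·0.365²) = 1.577 m/s
Re = VD/ν = 1.577·0.365/1.16×10^-6 = 4.96×10^5 → turbulent
ε/D = 0.0081/365 = 2.22×10^-5
Swamee-Jain: f = 0.01346
h_f = f(L/D)V²/(2g) = 0.01346·(1680/0.365)·1.577²/(2·9.81) = 7.850 m

h_f ≈ 7.85 m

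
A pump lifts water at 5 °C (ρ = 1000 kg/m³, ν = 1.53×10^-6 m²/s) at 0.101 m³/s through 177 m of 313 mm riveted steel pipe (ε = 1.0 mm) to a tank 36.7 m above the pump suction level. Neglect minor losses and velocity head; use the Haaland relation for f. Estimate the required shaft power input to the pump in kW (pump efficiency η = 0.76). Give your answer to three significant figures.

P_shaft ≈ 49.6 kW

V = 4Q/(πD²) = 1.313 m/s; Re = 2.69×10^5; ε/D = 0.00319; f = 0.02712
h_f = f(L/D)V²/2g = 1.347 m
Total head H = z + h_f = 36.7 + 1.347 = 38.05 m
P_hyd = ρgQH = 1000·9.81·0.101·38.05 = 37.70 kW
P_shaft = P_hyd/η = 37.70/0.76 = 49.60 kW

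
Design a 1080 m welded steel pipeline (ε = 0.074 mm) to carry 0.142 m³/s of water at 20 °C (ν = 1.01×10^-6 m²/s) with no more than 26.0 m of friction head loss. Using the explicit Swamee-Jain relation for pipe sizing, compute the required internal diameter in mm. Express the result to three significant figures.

D ≈ 260 mm

Swamee-Jain (Type III): D = 0.66·[ε^1.25·(LQ²/(gh_f))^4.75 + ν·Q^9.4·(L/(gh_f))^5.2]^0.04
LQ²/(gh_f) = 0.08538; L/(gh_f) = 4.234
Term 1 = ε^1.25·(…)^4.75 = 5.76×10^-11; Term 2 = ν·Q^9.4·(…)^5.2 = 1.97×10^-11
D = 0.66·(5.76×10^-11 + 1.97×10^-11)^0.04 = 0.2601 m = 260 mm
Check: V = 2.67 m/s, Re = 6.88×10^5, f = 0.01592, h_f = 24.1 m ≈ 26.0 m ✓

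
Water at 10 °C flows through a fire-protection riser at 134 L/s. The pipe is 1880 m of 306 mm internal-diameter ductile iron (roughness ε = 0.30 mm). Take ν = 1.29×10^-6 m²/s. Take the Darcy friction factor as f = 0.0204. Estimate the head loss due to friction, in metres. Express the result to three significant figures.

h_f ≈ 21.2 m

V = 4Q/(πD²) = 4·0.134/(π·0.306²) = 1.822 m/s
h_f = f(L/D)V²/(2g) = 0.02040·(1880/0.306)·1.822²/(2·9.81) = 21.21 m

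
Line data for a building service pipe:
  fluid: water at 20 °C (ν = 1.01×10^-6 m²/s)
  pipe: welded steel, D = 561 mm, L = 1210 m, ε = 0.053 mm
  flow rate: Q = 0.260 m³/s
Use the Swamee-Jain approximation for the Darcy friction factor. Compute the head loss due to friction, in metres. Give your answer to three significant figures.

V = 4Q/(πD²) = 4·0.260/(π·0.561²) = 1.052 m/s
Re = VD/ν = 1.052·0.561/1.01×10^-6 = 5.84×10^5 → turbulent
ε/D = 0.053/561 = 9.45×10^-5
Swamee-Jain: f = 0.01415
h_f = f(L/D)V²/(2g) = 0.01415·(1210/0.561)·1.052²/(2·9.81) = 1.721 m

h_f ≈ 1.72 m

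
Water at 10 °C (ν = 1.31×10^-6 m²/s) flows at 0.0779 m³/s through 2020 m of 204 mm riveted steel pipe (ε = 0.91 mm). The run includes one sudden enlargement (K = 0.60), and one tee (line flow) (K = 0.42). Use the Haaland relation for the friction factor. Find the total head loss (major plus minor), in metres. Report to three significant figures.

V = 4Q/(πD²) = 2.383 m/s; V²/2g = 0.2895 m
Re = 3.71×10^5, ε/D = 0.00446 → f = 0.02966 (Haaland)
Major: h_f = f(L/D)·V²/2g = 0.02966·9902·0.2895 = 85.02 m
Minor: ΣK = 1.02; h_m = ΣK·V²/2g = 0.2953 m
Total H_L = 85.02 + 0.2953 = 85.31 m

H_L ≈ 85.3 m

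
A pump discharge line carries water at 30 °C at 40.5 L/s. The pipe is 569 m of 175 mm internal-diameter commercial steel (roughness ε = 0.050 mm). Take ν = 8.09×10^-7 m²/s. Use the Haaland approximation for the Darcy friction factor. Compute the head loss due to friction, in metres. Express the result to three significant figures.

h_f ≈ 7.72 m

V = 4Q/(πD²) = 4·0.0405/(π·0.175²) = 1.684 m/s
Re = VD/ν = 1.684·0.175/8.09×10^-7 = 3.64×10^5 → turbulent
ε/D = 0.050/175 = 2.86×10^-4
Haaland: f = 0.01642
h_f = f(L/D)V²/(2g) = 0.01642·(569/0.175)·1.684²/(2·9.81) = 7.715 m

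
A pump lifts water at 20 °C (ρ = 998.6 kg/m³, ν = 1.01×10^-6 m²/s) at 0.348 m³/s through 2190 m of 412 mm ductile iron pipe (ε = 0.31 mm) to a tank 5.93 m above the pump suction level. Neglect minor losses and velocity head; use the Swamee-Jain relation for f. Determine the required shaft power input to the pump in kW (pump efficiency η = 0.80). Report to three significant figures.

P_shaft ≈ 173 kW

V = 4Q/(πD²) = 2.610 m/s; Re = 1.06×10^6; ε/D = 7.52×10^-4; f = 0.01879
h_f = f(L/D)V²/2g = 34.68 m
Total head H = z + h_f = 5.93 + 34.68 = 40.61 m
P_hyd = ρgQH = 998.6·9.81·0.348·40.61 = 138.4 kW
P_shaft = P_hyd/η = 138.4/0.80 = 173.1 kW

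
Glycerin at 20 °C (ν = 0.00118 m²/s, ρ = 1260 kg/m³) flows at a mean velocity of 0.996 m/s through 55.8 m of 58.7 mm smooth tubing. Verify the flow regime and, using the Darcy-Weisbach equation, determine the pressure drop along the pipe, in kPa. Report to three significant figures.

Re = VD/ν = 0.996·0.05870/0.00118 = 49.5 → laminar (Re < 2300)
f = 64/Re = 1.292
h_f = f(L/D)V²/(2g) = 1.292·(55.8/0.05870)·0.996²/(2·9.81) = 62.08 m
Δp = ρg·h_f = 1260·9.81·62.08 = 767.4 kPa

Δp ≈ 767 kPa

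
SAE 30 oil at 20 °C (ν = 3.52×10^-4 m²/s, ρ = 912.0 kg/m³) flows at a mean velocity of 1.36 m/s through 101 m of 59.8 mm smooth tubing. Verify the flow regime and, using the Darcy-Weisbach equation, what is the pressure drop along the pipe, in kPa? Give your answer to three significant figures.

Δp ≈ 395 kPa

Re = VD/ν = 1.36·0.05980/3.52×10^-4 = 231 → laminar (Re < 2300)
f = 64/Re = 0.2770
h_f = f(L/D)V²/(2g) = 0.2770·(101/0.05980)·1.36²/(2·9.81) = 44.10 m
Δp = ρg·h_f = 912.0·9.81·44.10 = 394.6 kPa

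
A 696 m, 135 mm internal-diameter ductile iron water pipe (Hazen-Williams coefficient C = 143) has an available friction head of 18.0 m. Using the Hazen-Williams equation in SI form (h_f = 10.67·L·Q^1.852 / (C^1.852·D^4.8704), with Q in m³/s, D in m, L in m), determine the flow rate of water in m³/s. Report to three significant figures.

Rearranging: Q = [h_f·C^1.852·D^4.8704 / (10.67·L)]^(1/1.852)
Q = [18.0·143^1.852·0.135^4.8704 / (10.67·696)]^0.540 = 0.02858 m³/s

Q ≈ 0.0286 m³/s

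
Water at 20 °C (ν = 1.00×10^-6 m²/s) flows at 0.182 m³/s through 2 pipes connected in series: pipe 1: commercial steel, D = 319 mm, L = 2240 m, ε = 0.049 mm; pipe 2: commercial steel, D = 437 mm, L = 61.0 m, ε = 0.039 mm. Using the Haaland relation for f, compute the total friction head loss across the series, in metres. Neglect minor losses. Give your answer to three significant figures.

H ≈ 26.8 m

Pipe 1: V = 2.277 m/s, Re = 7.26×10^5, ε/D = 1.54×10^-4, f = 0.01437, h_1 = f(L/D)V²/2g = 26.67 m
Pipe 2: V = 1.213 m/s, Re = 5.30×10^5, ε/D = 8.92×10^-5, f = 0.01404, h_2 = f(L/D)V²/2g = 0.1471 m
Series → Q common, losses add: H = Σh = 26.81 m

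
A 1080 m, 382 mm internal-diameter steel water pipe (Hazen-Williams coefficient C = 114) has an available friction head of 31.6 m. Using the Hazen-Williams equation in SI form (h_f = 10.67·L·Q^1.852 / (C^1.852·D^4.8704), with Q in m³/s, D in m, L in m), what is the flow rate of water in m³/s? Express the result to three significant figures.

Q ≈ 0.375 m³/s

Rearranging: Q = [h_f·C^1.852·D^4.8704 / (10.67·L)]^(1/1.852)
Q = [31.6·114^1.852·0.382^4.8704 / (10.67·1080)]^0.540 = 0.3754 m³/s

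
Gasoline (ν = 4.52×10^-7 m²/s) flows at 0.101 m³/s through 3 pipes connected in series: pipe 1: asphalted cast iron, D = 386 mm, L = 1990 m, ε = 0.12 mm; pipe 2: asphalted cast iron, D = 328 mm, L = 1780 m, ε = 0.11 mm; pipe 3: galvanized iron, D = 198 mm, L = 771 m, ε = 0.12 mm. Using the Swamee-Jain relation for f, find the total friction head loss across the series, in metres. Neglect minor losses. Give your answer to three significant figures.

H ≈ 47.6 m

Pipe 1: V = 0.8631 m/s, Re = 7.37×10^5, ε/D = 3.11×10^-4, f = 0.01608, h_1 = f(L/D)V²/2g = 3.148 m
Pipe 2: V = 1.195 m/s, Re = 8.67×10^5, ε/D = 3.35×10^-4, f = 0.01616, h_2 = f(L/D)V²/2g = 6.386 m
Pipe 3: V = 3.280 m/s, Re = 1.44×10^6, ε/D = 6.06×10^-4, f = 0.01783, h_3 = f(L/D)V²/2g = 38.09 m
Series → Q common, losses add: H = Σh = 47.62 m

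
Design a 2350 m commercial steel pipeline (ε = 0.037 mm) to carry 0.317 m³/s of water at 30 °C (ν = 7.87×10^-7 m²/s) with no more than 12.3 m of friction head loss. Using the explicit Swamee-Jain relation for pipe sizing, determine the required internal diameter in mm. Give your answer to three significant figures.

Swamee-Jain (Type III): D = 0.66·[ε^1.25·(LQ²/(gh_f))^4.75 + ν·Q^9.4·(L/(gh_f))^5.2]^0.04
LQ²/(gh_f) = 1.957; L/(gh_f) = 19.48
Term 1 = ε^1.25·(…)^4.75 = 7.01×10^-5; Term 2 = ν·Q^9.4·(…)^5.2 = 8.15×10^-5
D = 0.66·(7.01×10^-5 + 8.15×10^-5)^0.04 = 0.4643 m = 464 mm
Check: V = 1.87 m/s, Re = 1.10×10^6, f = 0.01308, h_f = 11.8 m ≈ 12.3 m ✓

D ≈ 464 mm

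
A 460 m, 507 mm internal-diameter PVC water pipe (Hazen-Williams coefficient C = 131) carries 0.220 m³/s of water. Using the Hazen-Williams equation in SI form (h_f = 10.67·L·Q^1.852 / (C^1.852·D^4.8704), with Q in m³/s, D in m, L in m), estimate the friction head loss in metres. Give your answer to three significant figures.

h_f ≈ 0.974 m

h_f = 10.67·460·0.220^1.852 / (131^1.852·0.507^4.8704) = 0.9742 m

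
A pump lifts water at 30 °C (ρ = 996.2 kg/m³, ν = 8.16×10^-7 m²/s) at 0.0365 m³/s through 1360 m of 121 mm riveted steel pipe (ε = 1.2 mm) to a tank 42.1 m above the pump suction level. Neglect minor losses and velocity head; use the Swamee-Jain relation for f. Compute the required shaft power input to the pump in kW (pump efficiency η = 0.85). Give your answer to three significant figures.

P_shaft ≈ 110 kW

V = 4Q/(πD²) = 3.174 m/s; Re = 4.71×10^5; ε/D = 0.00992; f = 0.03801
h_f = f(L/D)V²/2g = 219.4 m
Total head H = z + h_f = 42.1 + 219.4 = 261.5 m
P_hyd = ρgQH = 996.2·9.81·0.0365·261.5 = 93.28 kW
P_shaft = P_hyd/η = 93.28/0.85 = 109.7 kW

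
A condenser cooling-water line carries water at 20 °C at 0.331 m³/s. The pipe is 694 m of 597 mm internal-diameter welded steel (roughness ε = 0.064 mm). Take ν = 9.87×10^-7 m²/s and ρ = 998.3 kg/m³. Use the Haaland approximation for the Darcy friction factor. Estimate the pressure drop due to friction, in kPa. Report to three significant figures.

Δp ≈ 11.2 kPa

V = 4Q/(πD²) = 4·0.331/(π·0.597²) = 1.182 m/s
Re = VD/ν = 1.182·0.597/9.87×10^-7 = 7.15×10^5 → turbulent
ε/D = 0.064/597 = 1.07×10^-4
Haaland: f = 0.01382
h_f = f(L/D)V²/(2g) = 0.01382·(694/0.597)·1.182²/(2·9.81) = 1.145 m
Δp = ρg·h_f = 998.3·9.81·1.145 = 11.22 kPa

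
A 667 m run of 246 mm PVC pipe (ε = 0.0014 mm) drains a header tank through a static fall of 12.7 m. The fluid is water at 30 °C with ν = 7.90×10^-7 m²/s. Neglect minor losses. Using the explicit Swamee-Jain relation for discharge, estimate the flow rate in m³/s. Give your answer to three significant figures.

Swamee-Jain (Type II): Q = -0.965·√(gD⁵h_f/L)·ln[ε/(3.7D) + √(3.17ν²L/(gD³h_f))]
√(gD⁵h_f/L) = √(9.81·0.246⁵·12.7/667) = 0.01297
ε/(3.7D) = 1.54×10^-6; √(3.17ν²L/(gD³h_f)) = 2.67×10^-5
Q = -0.965·0.01297·ln(2.821×10^-5) = 0.1311 m³/s
Check: V = 2.76 m/s, Re = 8.59×10^5, f = 0.01204, h_f = 12.7 m ≈ 12.7 m ✓

Q ≈ 0.131 m³/s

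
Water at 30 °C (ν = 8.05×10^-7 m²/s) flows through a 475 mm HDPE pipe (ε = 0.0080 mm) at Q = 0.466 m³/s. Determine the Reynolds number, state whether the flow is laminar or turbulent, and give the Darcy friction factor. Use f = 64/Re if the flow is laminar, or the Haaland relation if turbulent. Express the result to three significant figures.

V = 4Q/(πD²) = 2.630 m/s
Re = VD/ν = 2.630·0.475/8.05×10^-7 = 1.55×10^6
Re > 4000 → turbulent; ε/D = 1.68×10^-5
Haaland: f = 0.01120

Re ≈ 1.55×10^6; turbulent; f ≈ 0.0112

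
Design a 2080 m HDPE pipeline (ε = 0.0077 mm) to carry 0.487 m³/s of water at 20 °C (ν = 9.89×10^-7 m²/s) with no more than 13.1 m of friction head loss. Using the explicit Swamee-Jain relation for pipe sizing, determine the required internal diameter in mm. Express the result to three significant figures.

D ≈ 519 mm

Swamee-Jain (Type III): D = 0.66·[ε^1.25·(LQ²/(gh_f))^4.75 + ν·Q^9.4·(L/(gh_f))^5.2]^0.04
LQ²/(gh_f) = 3.839; L/(gh_f) = 16.19
Term 1 = ε^1.25·(…)^4.75 = 2.42×10^-4; Term 2 = ν·Q^9.4·(…)^5.2 = 0.00222
D = 0.66·(2.42×10^-4 + 0.00222)^0.04 = 0.5190 m = 519 mm
Check: V = 2.30 m/s, Re = 1.21×10^6, f = 0.01165, h_f = 12.6 m ≈ 13.1 m ✓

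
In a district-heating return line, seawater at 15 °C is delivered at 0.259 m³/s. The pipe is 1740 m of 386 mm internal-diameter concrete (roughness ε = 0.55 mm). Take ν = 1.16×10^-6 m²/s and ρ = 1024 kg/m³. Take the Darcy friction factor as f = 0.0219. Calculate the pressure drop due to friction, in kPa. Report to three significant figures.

Δp ≈ 248 kPa

V = 4Q/(πD²) = 4·0.259/(π·0.386²) = 2.213 m/s
h_f = f(L/D)V²/(2g) = 0.02190·(1740/0.386)·2.213²/(2·9.81) = 24.65 m
Δp = ρg·h_f = 1024·9.81·24.65 = 247.6 kPa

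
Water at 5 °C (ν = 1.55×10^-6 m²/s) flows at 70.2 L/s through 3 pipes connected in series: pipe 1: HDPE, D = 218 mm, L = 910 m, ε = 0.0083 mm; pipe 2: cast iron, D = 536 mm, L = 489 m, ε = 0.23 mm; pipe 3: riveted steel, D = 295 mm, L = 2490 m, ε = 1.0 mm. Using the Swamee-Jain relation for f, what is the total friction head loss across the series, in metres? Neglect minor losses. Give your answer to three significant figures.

Pipe 1: V = 1.881 m/s, Re = 2.65×10^5, ε/D = 3.81×10^-5, f = 0.01512, h_1 = f(L/D)V²/2g = 11.38 m
Pipe 2: V = 0.3111 m/s, Re = 1.08×10^5, ε/D = 4.29×10^-4, f = 0.01991, h_2 = f(L/D)V²/2g = 0.08960 m
Pipe 3: V = 1.027 m/s, Re = 1.95×10^5, ε/D = 0.00339, f = 0.02790, h_3 = f(L/D)V²/2g = 12.66 m
Series → Q common, losses add: H = Σh = 24.13 m

H ≈ 24.1 m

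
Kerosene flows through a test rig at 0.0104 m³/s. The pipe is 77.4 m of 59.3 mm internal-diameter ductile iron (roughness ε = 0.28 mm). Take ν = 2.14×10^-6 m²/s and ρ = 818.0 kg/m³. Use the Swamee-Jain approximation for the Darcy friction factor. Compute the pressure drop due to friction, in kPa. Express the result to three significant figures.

Δp ≈ 235 kPa

V = 4Q/(πD²) = 4·0.0104/(π·0.0593²) = 3.766 m/s
Re = VD/ν = 3.766·0.0593/2.14×10^-6 = 1.04×10^5 → turbulent
ε/D = 0.28/59.3 = 0.00472
Swamee-Jain: f = 0.03103
h_f = f(L/D)V²/(2g) = 0.03103·(77.4/0.0593)·3.766²/(2·9.81) = 29.27 m
Δp = ρg·h_f = 818.0·9.81·29.27 = 234.9 kPa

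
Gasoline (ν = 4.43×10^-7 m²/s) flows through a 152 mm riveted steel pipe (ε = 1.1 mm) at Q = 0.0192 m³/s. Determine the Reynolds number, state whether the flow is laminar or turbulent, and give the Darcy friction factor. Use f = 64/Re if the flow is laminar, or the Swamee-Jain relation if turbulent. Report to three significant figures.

Re ≈ 3.63×10^5; turbulent; f ≈ 0.0344

V = 4Q/(πD²) = 1.058 m/s
Re = VD/ν = 1.058·0.152/4.43×10^-7 = 3.63×10^5
Re > 4000 → turbulent; ε/D = 0.00724
Swamee-Jain: f = 0.03439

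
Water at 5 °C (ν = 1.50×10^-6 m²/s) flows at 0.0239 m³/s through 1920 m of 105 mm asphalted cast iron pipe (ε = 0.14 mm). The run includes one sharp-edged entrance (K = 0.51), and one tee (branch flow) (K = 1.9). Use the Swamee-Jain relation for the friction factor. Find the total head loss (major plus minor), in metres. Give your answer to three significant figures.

H_L ≈ 160 m

V = 4Q/(πD²) = 2.760 m/s; V²/2g = 0.3883 m
Re = 1.93×10^5, ε/D = 0.00133 → f = 0.02246 (Swamee-Jain)
Major: h_f = f(L/D)·V²/2g = 0.02246·18286·0.3883 = 159.4 m
Minor: ΣK = 2.41; h_m = ΣK·V²/2g = 0.9358 m
Total H_L = 159.4 + 0.9358 = 160.4 m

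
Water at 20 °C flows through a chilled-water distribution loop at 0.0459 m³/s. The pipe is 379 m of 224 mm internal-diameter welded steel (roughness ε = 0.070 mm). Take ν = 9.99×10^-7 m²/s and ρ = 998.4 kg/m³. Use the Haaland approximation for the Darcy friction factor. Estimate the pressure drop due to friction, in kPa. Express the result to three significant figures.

Δp ≈ 19.6 kPa

V = 4Q/(πD²) = 4·0.0459/(π·0.224²) = 1.165 m/s
Re = VD/ν = 1.165·0.224/9.99×10^-7 = 2.61×10^5 → turbulent
ε/D = 0.070/224 = 3.13×10^-4
Haaland: f = 0.01711
h_f = f(L/D)V²/(2g) = 0.01711·(379/0.224)·1.165²/(2·9.81) = 2.001 m
Δp = ρg·h_f = 998.4·9.81·2.001 = 19.60 kPa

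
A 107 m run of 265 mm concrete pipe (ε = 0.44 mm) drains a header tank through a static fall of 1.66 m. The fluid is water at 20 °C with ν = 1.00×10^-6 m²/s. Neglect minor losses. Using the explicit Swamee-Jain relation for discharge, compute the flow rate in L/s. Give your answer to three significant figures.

Q ≈ 104 L/s

Swamee-Jain (Type II): Q = -0.965·√(gD⁵h_f/L)·ln[ε/(3.7D) + √(3.17ν²L/(gD³h_f))]
√(gD⁵h_f/L) = √(9.81·0.265⁵·1.66/107) = 0.01410
ε/(3.7D) = 4.49×10^-4; √(3.17ν²L/(gD³h_f)) = 3.35×10^-5
Q = -0.965·0.01410·ln(4.822×10^-4) = 0.1039 m³/s
Check: V = 1.88 m/s, Re = 4.99×10^5, f = 0.02284, h_f = 1.67 m ≈ 1.66 m ✓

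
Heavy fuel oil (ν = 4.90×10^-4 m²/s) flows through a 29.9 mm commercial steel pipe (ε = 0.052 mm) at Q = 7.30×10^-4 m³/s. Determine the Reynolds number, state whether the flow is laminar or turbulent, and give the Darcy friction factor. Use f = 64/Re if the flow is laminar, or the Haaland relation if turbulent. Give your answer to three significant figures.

Re ≈ 63.4; laminar; f = 64/Re ≈ 1.01

V = 4Q/(πD²) = 1.040 m/s
Re = VD/ν = 1.040·0.0299/4.90×10^-4 = 63.4
Re < 2300 → laminar → f = 64/Re = 1.009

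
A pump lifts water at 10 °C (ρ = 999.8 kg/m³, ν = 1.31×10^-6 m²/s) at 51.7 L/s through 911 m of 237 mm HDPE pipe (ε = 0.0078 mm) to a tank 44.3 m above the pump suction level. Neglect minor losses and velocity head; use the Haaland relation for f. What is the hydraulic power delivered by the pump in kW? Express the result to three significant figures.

V = 4Q/(πD²) = 1.172 m/s; Re = 2.12×10^5; ε/D = 3.29×10^-5; f = 0.01555
h_f = f(L/D)V²/2g = 4.183 m
Total head H = z + h_f = 44.3 + 4.183 = 48.48 m
P_hyd = ρgQH = 999.8·9.81·0.0517·48.48 = 24.58 kW

P_hyd ≈ 24.6 kW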